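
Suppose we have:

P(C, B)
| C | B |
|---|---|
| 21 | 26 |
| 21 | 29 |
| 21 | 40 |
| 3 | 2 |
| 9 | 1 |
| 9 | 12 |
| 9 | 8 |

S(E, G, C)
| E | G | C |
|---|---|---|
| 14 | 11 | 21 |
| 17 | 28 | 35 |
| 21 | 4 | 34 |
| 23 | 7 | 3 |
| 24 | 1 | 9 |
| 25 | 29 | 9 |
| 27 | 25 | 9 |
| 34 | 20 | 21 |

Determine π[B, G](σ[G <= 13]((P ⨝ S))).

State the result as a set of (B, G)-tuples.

Natural join on C: {(21, 26, 14, 11), (21, 26, 34, 20), (21, 29, 14, 11), (21, 29, 34, 20), (21, 40, 14, 11), (21, 40, 34, 20), (3, 2, 23, 7), (9, 1, 24, 1), (9, 1, 25, 29), (9, 1, 27, 25), (9, 12, 24, 1), (9, 12, 25, 29), (9, 12, 27, 25), (9, 8, 24, 1), (9, 8, 25, 29), (9, 8, 27, 25)}
σ[G <= 13]: keep tuples satisfying G <= 13 → {(21, 26, 14, 11), (21, 29, 14, 11), (21, 40, 14, 11), (3, 2, 23, 7), (9, 1, 24, 1), (9, 12, 24, 1), (9, 8, 24, 1)}
π_{B, G} gives {(1, 1), (12, 1), (2, 7), (26, 11), (29, 11), (40, 11), (8, 1)}.

{(1, 1), (12, 1), (2, 7), (26, 11), (29, 11), (40, 11), (8, 1)}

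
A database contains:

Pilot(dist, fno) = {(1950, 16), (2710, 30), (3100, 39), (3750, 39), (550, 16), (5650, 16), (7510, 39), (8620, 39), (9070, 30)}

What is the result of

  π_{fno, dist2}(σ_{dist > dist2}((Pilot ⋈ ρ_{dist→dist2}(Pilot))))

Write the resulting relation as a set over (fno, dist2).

{(16, 1950), (16, 550), (30, 2710), (39, 3100), (39, 3750), (39, 7510)}

ρ[dist→dist2]: schema becomes (dist2, fno); tuples unchanged.
Joining Pilot and ρ_{dist→dist2}(Pilot) on fno yields {(1950, 16, 1950), (1950, 16, 550), (1950, 16, 5650), (2710, 30, 2710), (2710, 30, 9070), (3100, 39, 3100), (3100, 39, 3750), (3100, 39, 7510), (3100, 39, 8620), (3750, 39, 3100), (3750, 39, 3750), (3750, 39, 7510), (3750, 39, 8620), (550, 16, 1950), (550, 16, 550), (550, 16, 5650), (5650, 16, 1950), (5650, 16, 550), (5650, 16, 5650), (7510, 39, 3100), (7510, 39, 3750), (7510, 39, 7510), (7510, 39, 8620), (8620, 39, 3100), (8620, 39, 3750), (8620, 39, 7510), (8620, 39, 8620), (9070, 30, 2710), (9070, 30, 9070)}.
σ[dist > dist2]: keep tuples satisfying dist > dist2 → {(1950, 16, 550), (3750, 39, 3100), (5650, 16, 1950), (5650, 16, 550), (7510, 39, 3100), (7510, 39, 3750), (8620, 39, 3100), (8620, 39, 3750), (8620, 39, 7510), (9070, 30, 2710)}
Keep only column(s) fno, dist2 (4 duplicate(s) eliminated): {(16, 1950), (16, 550), (30, 2710), (39, 3100), (39, 3750), (39, 7510)}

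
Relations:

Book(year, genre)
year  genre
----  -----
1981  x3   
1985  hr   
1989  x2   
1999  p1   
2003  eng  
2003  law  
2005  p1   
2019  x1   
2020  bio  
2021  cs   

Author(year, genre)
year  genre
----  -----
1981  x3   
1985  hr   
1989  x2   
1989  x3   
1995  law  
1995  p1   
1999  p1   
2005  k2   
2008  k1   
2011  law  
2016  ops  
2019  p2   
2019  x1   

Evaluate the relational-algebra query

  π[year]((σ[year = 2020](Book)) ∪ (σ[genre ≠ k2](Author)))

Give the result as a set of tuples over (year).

Apply σ_{year = 2020}; surviving tuples: {(2020, bio)}
Apply σ_{genre ≠ k2}; surviving tuples: {(1981, x3), (1985, hr), (1989, x2), (1989, x3), (1995, law), (1995, p1), (1999, p1), (2008, k1), (2011, law), (2016, ops), (2019, p2), (2019, x1)}
Union: {(2020, bio)} with {(1981, x3), (1985, hr), (1989, x2), (1989, x3), (1995, law), (1995, p1), (1999, p1), (2008, k1), (2011, law), (2016, ops), (2019, p2), (2019, x1)} → {(1981, x3), (1985, hr), (1989, x2), (1989, x3), (1995, law), (1995, p1), (1999, p1), (2008, k1), (2011, law), (2016, ops), (2019, p2), (2019, x1), (2020, bio)}
π_{year} gives {1981, 1985, 1989, 1995, 1999, 2008, 2011, 2016, 2019, 2020} (3 duplicate(s) eliminated).

{1981, 1985, 1989, 1995, 1999, 2008, 2011, 2016, 2019, 2020}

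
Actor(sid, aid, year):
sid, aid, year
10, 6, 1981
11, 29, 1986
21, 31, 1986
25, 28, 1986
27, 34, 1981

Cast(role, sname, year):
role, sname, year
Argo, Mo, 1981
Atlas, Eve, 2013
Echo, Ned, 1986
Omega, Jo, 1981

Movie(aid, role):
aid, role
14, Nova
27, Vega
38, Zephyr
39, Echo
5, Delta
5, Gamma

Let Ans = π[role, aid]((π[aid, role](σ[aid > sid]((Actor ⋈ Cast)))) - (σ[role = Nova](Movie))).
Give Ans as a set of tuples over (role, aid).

{(Argo, 34), (Echo, 28), (Echo, 29), (Echo, 31), (Omega, 34)}

Joining Actor and Cast on year yields {(10, 6, 1981, Argo, Mo), (10, 6, 1981, Omega, Jo), (11, 29, 1986, Echo, Ned), (21, 31, 1986, Echo, Ned), (25, 28, 1986, Echo, Ned), (27, 34, 1981, Argo, Mo), (27, 34, 1981, Omega, Jo)}.
Selection aid > sid: {(11, 29, 1986, Echo, Ned), (21, 31, 1986, Echo, Ned), (25, 28, 1986, Echo, Ned), (27, 34, 1981, Argo, Mo), (27, 34, 1981, Omega, Jo)}
Keep only column(s) aid, role: {(28, Echo), (29, Echo), (31, Echo), (34, Argo), (34, Omega)}
Selection role = Nova: {(14, Nova)}
Difference: {(28, Echo), (29, Echo), (31, Echo), (34, Argo), (34, Omega)} with {(14, Nova)} → {(28, Echo), (29, Echo), (31, Echo), (34, Argo), (34, Omega)}
Keep only column(s) role, aid: {(Argo, 34), (Echo, 28), (Echo, 29), (Echo, 31), (Omega, 34)}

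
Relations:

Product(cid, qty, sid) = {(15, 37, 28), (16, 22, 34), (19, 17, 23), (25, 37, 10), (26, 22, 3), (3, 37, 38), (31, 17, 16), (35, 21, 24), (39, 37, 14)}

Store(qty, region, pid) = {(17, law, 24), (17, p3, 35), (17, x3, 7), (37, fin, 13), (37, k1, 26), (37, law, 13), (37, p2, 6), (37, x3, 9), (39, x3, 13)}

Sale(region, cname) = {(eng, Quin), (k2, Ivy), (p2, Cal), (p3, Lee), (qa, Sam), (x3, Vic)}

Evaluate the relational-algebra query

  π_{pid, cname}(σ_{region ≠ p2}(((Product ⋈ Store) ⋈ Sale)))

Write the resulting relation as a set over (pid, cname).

{(35, Lee), (7, Vic), (9, Vic)}

Natural join on qty: {(15, 37, 28, fin, 13), (15, 37, 28, k1, 26), (15, 37, 28, law, 13), (15, 37, 28, p2, 6), (15, 37, 28, x3, 9), (19, 17, 23, law, 24), (19, 17, 23, p3, 35), (19, 17, 23, x3, 7), (25, 37, 10, fin, 13), (25, 37, 10, k1, 26), (25, 37, 10, law, 13), (25, 37, 10, p2, 6), (25, 37, 10, x3, 9), (3, 37, 38, fin, 13), (3, 37, 38, k1, 26), (3, 37, 38, law, 13), (3, 37, 38, p2, 6), (3, 37, 38, x3, 9), (31, 17, 16, law, 24), (31, 17, 16, p3, 35), (31, 17, 16, x3, 7), (39, 37, 14, fin, 13), (39, 37, 14, k1, 26), (39, 37, 14, law, 13), (39, 37, 14, p2, 6), (39, 37, 14, x3, 9)}
Natural join on region: {(15, 37, 28, p2, 6, Cal), (15, 37, 28, x3, 9, Vic), (19, 17, 23, p3, 35, Lee), (19, 17, 23, x3, 7, Vic), (25, 37, 10, p2, 6, Cal), (25, 37, 10, x3, 9, Vic), (3, 37, 38, p2, 6, Cal), (3, 37, 38, x3, 9, Vic), (31, 17, 16, p3, 35, Lee), (31, 17, 16, x3, 7, Vic), (39, 37, 14, p2, 6, Cal), (39, 37, 14, x3, 9, Vic)}
Selection region ≠ p2: {(15, 37, 28, x3, 9, Vic), (19, 17, 23, p3, 35, Lee), (19, 17, 23, x3, 7, Vic), (25, 37, 10, x3, 9, Vic), (3, 37, 38, x3, 9, Vic), (31, 17, 16, p3, 35, Lee), (31, 17, 16, x3, 7, Vic), (39, 37, 14, x3, 9, Vic)}
Keep only column(s) pid, cname (5 duplicate(s) eliminated): {(35, Lee), (7, Vic), (9, Vic)}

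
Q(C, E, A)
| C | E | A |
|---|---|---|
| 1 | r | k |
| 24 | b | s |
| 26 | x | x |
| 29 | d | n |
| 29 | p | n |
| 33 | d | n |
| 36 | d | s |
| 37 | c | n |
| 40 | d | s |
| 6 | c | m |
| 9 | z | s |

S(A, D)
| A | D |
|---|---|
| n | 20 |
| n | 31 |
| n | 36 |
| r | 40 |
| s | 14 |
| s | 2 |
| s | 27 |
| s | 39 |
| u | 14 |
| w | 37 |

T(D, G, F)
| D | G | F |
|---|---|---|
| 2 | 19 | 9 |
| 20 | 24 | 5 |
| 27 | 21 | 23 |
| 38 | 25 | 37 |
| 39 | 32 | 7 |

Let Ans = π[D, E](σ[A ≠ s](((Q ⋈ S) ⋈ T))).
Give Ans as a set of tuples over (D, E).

Natural join on A: {(24, b, s, 14), (24, b, s, 2), (24, b, s, 27), (24, b, s, 39), (29, d, n, 20), (29, d, n, 31), (29, d, n, 36), (29, p, n, 20), (29, p, n, 31), (29, p, n, 36), (33, d, n, 20), (33, d, n, 31), (33, d, n, 36), (36, d, s, 14), (36, d, s, 2), (36, d, s, 27), (36, d, s, 39), (37, c, n, 20), (37, c, n, 31), (37, c, n, 36), (40, d, s, 14), (40, d, s, 2), (40, d, s, 27), (40, d, s, 39), (9, z, s, 14), (9, z, s, 2), (9, z, s, 27), (9, z, s, 39)}
Natural join on D: {(24, b, s, 2, 19, 9), (24, b, s, 27, 21, 23), (24, b, s, 39, 32, 7), (29, d, n, 20, 24, 5), (29, p, n, 20, 24, 5), (33, d, n, 20, 24, 5), (36, d, s, 2, 19, 9), (36, d, s, 27, 21, 23), (36, d, s, 39, 32, 7), (37, c, n, 20, 24, 5), (40, d, s, 2, 19, 9), (40, d, s, 27, 21, 23), (40, d, s, 39, 32, 7), (9, z, s, 2, 19, 9), (9, z, s, 27, 21, 23), (9, z, s, 39, 32, 7)}
Selection A ≠ s: {(29, d, n, 20, 24, 5), (29, p, n, 20, 24, 5), (33, d, n, 20, 24, 5), (37, c, n, 20, 24, 5)}
Keep only column(s) D, E (1 duplicate(s) eliminated): {(20, c), (20, d), (20, p)}

{(20, c), (20, d), (20, p)}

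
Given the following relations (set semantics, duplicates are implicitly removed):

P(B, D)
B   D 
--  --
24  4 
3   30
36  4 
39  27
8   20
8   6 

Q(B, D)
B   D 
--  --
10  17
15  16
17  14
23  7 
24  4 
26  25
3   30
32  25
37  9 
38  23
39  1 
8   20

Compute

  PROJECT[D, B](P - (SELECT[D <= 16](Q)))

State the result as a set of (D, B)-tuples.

Apply σ_{D <= 16}; surviving tuples: {(15, 16), (17, 14), (23, 7), (24, 4), (37, 9), (39, 1)}
Taking the difference: {(3, 30), (36, 4), (39, 27), (8, 20), (8, 6)}
Keep only column(s) D, B: {(20, 8), (27, 39), (30, 3), (4, 36), (6, 8)}

{(20, 8), (27, 39), (30, 3), (4, 36), (6, 8)}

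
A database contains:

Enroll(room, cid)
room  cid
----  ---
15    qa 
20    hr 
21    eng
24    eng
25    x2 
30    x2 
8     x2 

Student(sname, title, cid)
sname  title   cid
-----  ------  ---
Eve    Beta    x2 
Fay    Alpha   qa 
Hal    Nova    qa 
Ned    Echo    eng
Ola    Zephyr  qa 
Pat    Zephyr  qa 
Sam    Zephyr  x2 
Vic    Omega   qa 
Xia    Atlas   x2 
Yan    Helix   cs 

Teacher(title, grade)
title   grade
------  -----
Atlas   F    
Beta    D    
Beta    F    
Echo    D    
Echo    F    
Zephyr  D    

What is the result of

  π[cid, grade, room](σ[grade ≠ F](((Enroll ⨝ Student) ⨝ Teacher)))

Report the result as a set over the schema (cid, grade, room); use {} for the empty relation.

Enroll ⋈ Student (natural join on cid): {(15, qa, Fay, Alpha), (15, qa, Hal, Nova), (15, qa, Ola, Zephyr), (15, qa, Pat, Zephyr), (15, qa, Vic, Omega), (21, eng, Ned, Echo), (24, eng, Ned, Echo), (25, x2, Eve, Beta), (25, x2, Sam, Zephyr), (25, x2, Xia, Atlas), (30, x2, Eve, Beta), (30, x2, Sam, Zephyr), (30, x2, Xia, Atlas), (8, x2, Eve, Beta), (8, x2, Sam, Zephyr), (8, x2, Xia, Atlas)}
(Enroll ⨝ Student) ⋈ Teacher (natural join on title): {(15, qa, Ola, Zephyr, D), (15, qa, Pat, Zephyr, D), (21, eng, Ned, Echo, D), (21, eng, Ned, Echo, F), (24, eng, Ned, Echo, D), (24, eng, Ned, Echo, F), (25, x2, Eve, Beta, D), (25, x2, Eve, Beta, F), (25, x2, Sam, Zephyr, D), (25, x2, Xia, Atlas, F), (30, x2, Eve, Beta, D), (30, x2, Eve, Beta, F), (30, x2, Sam, Zephyr, D), (30, x2, Xia, Atlas, F), (8, x2, Eve, Beta, D), (8, x2, Eve, Beta, F), (8, x2, Sam, Zephyr, D), (8, x2, Xia, Atlas, F)}
σ[grade ≠ F]: keep tuples satisfying grade ≠ F → {(15, qa, Ola, Zephyr, D), (15, qa, Pat, Zephyr, D), (21, eng, Ned, Echo, D), (24, eng, Ned, Echo, D), (25, x2, Eve, Beta, D), (25, x2, Sam, Zephyr, D), (30, x2, Eve, Beta, D), (30, x2, Sam, Zephyr, D), (8, x2, Eve, Beta, D), (8, x2, Sam, Zephyr, D)}
π[cid, grade, room]: project onto (cid, grade, room) (4 duplicate(s) eliminated) → {(eng, D, 21), (eng, D, 24), (qa, D, 15), (x2, D, 25), (x2, D, 30), (x2, D, 8)}

{(eng, D, 21), (eng, D, 24), (qa, D, 15), (x2, D, 25), (x2, D, 30), (x2, D, 8)}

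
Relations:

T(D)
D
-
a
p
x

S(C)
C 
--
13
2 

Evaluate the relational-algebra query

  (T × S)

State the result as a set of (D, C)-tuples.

{(a, 13), (a, 2), (p, 13), (p, 2), (x, 13), (x, 2)}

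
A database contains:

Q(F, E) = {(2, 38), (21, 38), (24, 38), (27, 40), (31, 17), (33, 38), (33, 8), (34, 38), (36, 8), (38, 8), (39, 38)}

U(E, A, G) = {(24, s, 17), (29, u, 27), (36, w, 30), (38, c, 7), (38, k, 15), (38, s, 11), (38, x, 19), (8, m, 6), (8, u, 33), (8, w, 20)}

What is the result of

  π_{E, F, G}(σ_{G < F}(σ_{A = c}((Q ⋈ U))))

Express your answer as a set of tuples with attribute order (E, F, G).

{(38, 21, 7), (38, 24, 7), (38, 33, 7), (38, 34, 7), (38, 39, 7)}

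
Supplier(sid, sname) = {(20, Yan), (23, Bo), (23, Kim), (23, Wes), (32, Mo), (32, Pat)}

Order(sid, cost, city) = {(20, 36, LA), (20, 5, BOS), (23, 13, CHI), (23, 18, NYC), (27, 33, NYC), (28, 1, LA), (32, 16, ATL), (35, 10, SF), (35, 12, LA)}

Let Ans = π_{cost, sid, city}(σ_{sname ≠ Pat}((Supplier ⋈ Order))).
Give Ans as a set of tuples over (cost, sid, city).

{(13, 23, CHI), (16, 32, ATL), (18, 23, NYC), (36, 20, LA), (5, 20, BOS)}

Joining Supplier and Order on sid yields {(20, Yan, 36, LA), (20, Yan, 5, BOS), (23, Bo, 13, CHI), (23, Bo, 18, NYC), (23, Kim, 13, CHI), (23, Kim, 18, NYC), (23, Wes, 13, CHI), (23, Wes, 18, NYC), (32, Mo, 16, ATL), (32, Pat, 16, ATL)}.
Filtering on sname ≠ Pat leaves {(20, Yan, 36, LA), (20, Yan, 5, BOS), (23, Bo, 13, CHI), (23, Bo, 18, NYC), (23, Kim, 13, CHI), (23, Kim, 18, NYC), (23, Wes, 13, CHI), (23, Wes, 18, NYC), (32, Mo, 16, ATL)}.
π_{cost, sid, city} gives {(13, 23, CHI), (16, 32, ATL), (18, 23, NYC), (36, 20, LA), (5, 20, BOS)} (4 duplicate(s) eliminated).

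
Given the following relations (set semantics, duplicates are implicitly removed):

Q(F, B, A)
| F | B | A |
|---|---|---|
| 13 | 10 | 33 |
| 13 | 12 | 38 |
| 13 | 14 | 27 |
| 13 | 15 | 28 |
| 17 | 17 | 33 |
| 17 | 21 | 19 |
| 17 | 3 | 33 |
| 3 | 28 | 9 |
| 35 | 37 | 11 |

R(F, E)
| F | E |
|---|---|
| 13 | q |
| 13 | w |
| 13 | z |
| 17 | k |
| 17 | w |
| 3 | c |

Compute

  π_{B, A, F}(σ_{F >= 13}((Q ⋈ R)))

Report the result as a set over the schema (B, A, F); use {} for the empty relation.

Natural join on F: {(13, 10, 33, q), (13, 10, 33, w), (13, 10, 33, z), (13, 12, 38, q), (13, 12, 38, w), (13, 12, 38, z), (13, 14, 27, q), (13, 14, 27, w), (13, 14, 27, z), (13, 15, 28, q), (13, 15, 28, w), (13, 15, 28, z), (17, 17, 33, k), (17, 17, 33, w), (17, 21, 19, k), (17, 21, 19, w), (17, 3, 33, k), (17, 3, 33, w), (3, 28, 9, c)}
Selection F >= 13: {(13, 10, 33, q), (13, 10, 33, w), (13, 10, 33, z), (13, 12, 38, q), (13, 12, 38, w), (13, 12, 38, z), (13, 14, 27, q), (13, 14, 27, w), (13, 14, 27, z), (13, 15, 28, q), (13, 15, 28, w), (13, 15, 28, z), (17, 17, 33, k), (17, 17, 33, w), (17, 21, 19, k), (17, 21, 19, w), (17, 3, 33, k), (17, 3, 33, w)}
Projecting to B, A, F (11 duplicate(s) eliminated): {(10, 33, 13), (12, 38, 13), (14, 27, 13), (15, 28, 13), (17, 33, 17), (21, 19, 17), (3, 33, 17)}

{(10, 33, 13), (12, 38, 13), (14, 27, 13), (15, 28, 13), (17, 33, 17), (21, 19, 17), (3, 33, 17)}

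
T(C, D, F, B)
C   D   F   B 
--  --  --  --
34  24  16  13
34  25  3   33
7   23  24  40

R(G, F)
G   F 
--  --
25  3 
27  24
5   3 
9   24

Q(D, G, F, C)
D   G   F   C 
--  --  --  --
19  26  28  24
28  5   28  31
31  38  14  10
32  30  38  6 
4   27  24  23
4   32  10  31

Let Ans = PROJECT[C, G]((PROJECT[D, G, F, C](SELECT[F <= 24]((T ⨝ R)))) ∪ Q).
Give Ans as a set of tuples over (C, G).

{(10, 38), (23, 27), (24, 26), (31, 32), (31, 5), (34, 25), (34, 5), (6, 30), (7, 27), (7, 9)}

Natural join on F: {(34, 25, 3, 33, 25), (34, 25, 3, 33, 5), (7, 23, 24, 40, 27), (7, 23, 24, 40, 9)}
Apply σ_{F <= 24}; surviving tuples: {(34, 25, 3, 33, 25), (34, 25, 3, 33, 5), (7, 23, 24, 40, 27), (7, 23, 24, 40, 9)}
π[D, G, F, C]: project onto (D, G, F, C) → {(23, 27, 24, 7), (23, 9, 24, 7), (25, 25, 3, 34), (25, 5, 3, 34)}
Set union of the two operands is {(19, 26, 28, 24), (23, 27, 24, 7), (23, 9, 24, 7), (25, 25, 3, 34), (25, 5, 3, 34), (28, 5, 28, 31), (31, 38, 14, 10), (32, 30, 38, 6), (4, 27, 24, 23), (4, 32, 10, 31)}.
π[C, G]: project onto (C, G) → {(10, 38), (23, 27), (24, 26), (31, 32), (31, 5), (34, 25), (34, 5), (6, 30), (7, 27), (7, 9)}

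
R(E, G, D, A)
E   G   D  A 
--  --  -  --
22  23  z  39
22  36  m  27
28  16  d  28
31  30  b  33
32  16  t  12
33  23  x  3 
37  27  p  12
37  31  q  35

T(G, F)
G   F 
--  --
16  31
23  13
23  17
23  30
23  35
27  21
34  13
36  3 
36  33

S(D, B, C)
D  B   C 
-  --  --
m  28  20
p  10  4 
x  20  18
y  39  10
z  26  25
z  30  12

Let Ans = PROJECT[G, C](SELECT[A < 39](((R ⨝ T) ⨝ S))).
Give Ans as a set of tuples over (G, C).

{(23, 18), (27, 4), (36, 20)}

Natural join on G: {(22, 23, z, 39, 13), (22, 23, z, 39, 17), (22, 23, z, 39, 30), (22, 23, z, 39, 35), (22, 36, m, 27, 3), (22, 36, m, 27, 33), (28, 16, d, 28, 31), (32, 16, t, 12, 31), (33, 23, x, 3, 13), (33, 23, x, 3, 17), (33, 23, x, 3, 30), (33, 23, x, 3, 35), (37, 27, p, 12, 21)}
Natural join on D: {(22, 23, z, 39, 13, 26, 25), (22, 23, z, 39, 13, 30, 12), (22, 23, z, 39, 17, 26, 25), (22, 23, z, 39, 17, 30, 12), (22, 23, z, 39, 30, 26, 25), (22, 23, z, 39, 30, 30, 12), (22, 23, z, 39, 35, 26, 25), (22, 23, z, 39, 35, 30, 12), (22, 36, m, 27, 3, 28, 20), (22, 36, m, 27, 33, 28, 20), (33, 23, x, 3, 13, 20, 18), (33, 23, x, 3, 17, 20, 18), (33, 23, x, 3, 30, 20, 18), (33, 23, x, 3, 35, 20, 18), (37, 27, p, 12, 21, 10, 4)}
Selection A < 39: {(22, 36, m, 27, 3, 28, 20), (22, 36, m, 27, 33, 28, 20), (33, 23, x, 3, 13, 20, 18), (33, 23, x, 3, 17, 20, 18), (33, 23, x, 3, 30, 20, 18), (33, 23, x, 3, 35, 20, 18), (37, 27, p, 12, 21, 10, 4)}
Keep only column(s) G, C (4 duplicate(s) eliminated): {(23, 18), (27, 4), (36, 20)}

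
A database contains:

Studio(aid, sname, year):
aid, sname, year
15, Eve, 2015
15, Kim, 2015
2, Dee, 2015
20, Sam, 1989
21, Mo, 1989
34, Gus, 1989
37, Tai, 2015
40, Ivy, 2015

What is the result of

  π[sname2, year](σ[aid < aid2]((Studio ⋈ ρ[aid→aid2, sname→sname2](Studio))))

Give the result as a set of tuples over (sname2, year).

ρ[aid→aid2, sname→sname2]: schema becomes (aid2, sname2, year); tuples unchanged.
Studio ⋈ ρ[aid→aid2, sname→sname2](Studio) (natural join on year): {(15, Eve, 2015, 15, Eve), (15, Eve, 2015, 15, Kim), (15, Eve, 2015, 2, Dee), (15, Eve, 2015, 37, Tai), (15, Eve, 2015, 40, Ivy), (15, Kim, 2015, 15, Eve), (15, Kim, 2015, 15, Kim), (15, Kim, 2015, 2, Dee), (15, Kim, 2015, 37, Tai), (15, Kim, 2015, 40, Ivy), (2, Dee, 2015, 15, Eve), (2, Dee, 2015, 15, Kim), (2, Dee, 2015, 2, Dee), (2, Dee, 2015, 37, Tai), (2, Dee, 2015, 40, Ivy), (20, Sam, 1989, 20, Sam), (20, Sam, 1989, 21, Mo), (20, Sam, 1989, 34, Gus), (21, Mo, 1989, 20, Sam), (21, Mo, 1989, 21, Mo), (21, Mo, 1989, 34, Gus), (34, Gus, 1989, 20, Sam), (34, Gus, 1989, 21, Mo), (34, Gus, 1989, 34, Gus), (37, Tai, 2015, 15, Eve), (37, Tai, 2015, 15, Kim), (37, Tai, 2015, 2, Dee), (37, Tai, 2015, 37, Tai), (37, Tai, 2015, 40, Ivy), (40, Ivy, 2015, 15, Eve), (40, Ivy, 2015, 15, Kim), (40, Ivy, 2015, 2, Dee), (40, Ivy, 2015, 37, Tai), (40, Ivy, 2015, 40, Ivy)}
Apply σ_{aid < aid2}; surviving tuples: {(15, Eve, 2015, 37, Tai), (15, Eve, 2015, 40, Ivy), (15, Kim, 2015, 37, Tai), (15, Kim, 2015, 40, Ivy), (2, Dee, 2015, 15, Eve), (2, Dee, 2015, 15, Kim), (2, Dee, 2015, 37, Tai), (2, Dee, 2015, 40, Ivy), (20, Sam, 1989, 21, Mo), (20, Sam, 1989, 34, Gus), (21, Mo, 1989, 34, Gus), (37, Tai, 2015, 40, Ivy)}
π[sname2, year]: project onto (sname2, year) (6 duplicate(s) eliminated) → {(Eve, 2015), (Gus, 1989), (Ivy, 2015), (Kim, 2015), (Mo, 1989), (Tai, 2015)}

{(Eve, 2015), (Gus, 1989), (Ivy, 2015), (Kim, 2015), (Mo, 1989), (Tai, 2015)}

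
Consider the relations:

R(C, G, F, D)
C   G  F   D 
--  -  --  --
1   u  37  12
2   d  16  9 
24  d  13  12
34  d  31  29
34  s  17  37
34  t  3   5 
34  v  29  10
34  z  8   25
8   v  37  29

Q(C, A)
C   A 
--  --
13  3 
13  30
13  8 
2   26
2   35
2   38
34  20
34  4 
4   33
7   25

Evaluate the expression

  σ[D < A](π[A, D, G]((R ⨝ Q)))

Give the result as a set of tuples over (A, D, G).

{(20, 10, v), (20, 5, t), (26, 9, d), (35, 9, d), (38, 9, d)}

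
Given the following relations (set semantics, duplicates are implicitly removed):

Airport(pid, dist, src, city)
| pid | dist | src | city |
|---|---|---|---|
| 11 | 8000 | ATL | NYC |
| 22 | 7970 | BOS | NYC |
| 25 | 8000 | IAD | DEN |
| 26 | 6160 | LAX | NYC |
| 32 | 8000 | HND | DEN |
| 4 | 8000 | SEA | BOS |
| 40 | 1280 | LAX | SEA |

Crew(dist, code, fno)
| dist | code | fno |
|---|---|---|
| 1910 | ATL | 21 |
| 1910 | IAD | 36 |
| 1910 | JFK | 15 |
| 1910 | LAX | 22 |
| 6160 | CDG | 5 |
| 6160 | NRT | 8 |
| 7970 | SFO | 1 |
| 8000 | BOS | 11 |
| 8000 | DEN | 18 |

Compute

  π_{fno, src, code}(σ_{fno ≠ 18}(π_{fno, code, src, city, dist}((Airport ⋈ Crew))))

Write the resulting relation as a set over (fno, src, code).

Joining Airport and Crew on dist yields {(11, 8000, ATL, NYC, BOS, 11), (11, 8000, ATL, NYC, DEN, 18), (22, 7970, BOS, NYC, SFO, 1), (25, 8000, IAD, DEN, BOS, 11), (25, 8000, IAD, DEN, DEN, 18), (26, 6160, LAX, NYC, CDG, 5), (26, 6160, LAX, NYC, NRT, 8), (32, 8000, HND, DEN, BOS, 11), (32, 8000, HND, DEN, DEN, 18), (4, 8000, SEA, BOS, BOS, 11), (4, 8000, SEA, BOS, DEN, 18)}.
Keep only column(s) fno, code, src, city, dist: {(1, SFO, BOS, NYC, 7970), (11, BOS, ATL, NYC, 8000), (11, BOS, HND, DEN, 8000), (11, BOS, IAD, DEN, 8000), (11, BOS, SEA, BOS, 8000), (18, DEN, ATL, NYC, 8000), (18, DEN, HND, DEN, 8000), (18, DEN, IAD, DEN, 8000), (18, DEN, SEA, BOS, 8000), (5, CDG, LAX, NYC, 6160), (8, NRT, LAX, NYC, 6160)}
Selection fno ≠ 18: {(1, SFO, BOS, NYC, 7970), (11, BOS, ATL, NYC, 8000), (11, BOS, HND, DEN, 8000), (11, BOS, IAD, DEN, 8000), (11, BOS, SEA, BOS, 8000), (5, CDG, LAX, NYC, 6160), (8, NRT, LAX, NYC, 6160)}
Keep only column(s) fno, src, code: {(1, BOS, SFO), (11, ATL, BOS), (11, HND, BOS), (11, IAD, BOS), (11, SEA, BOS), (5, LAX, CDG), (8, LAX, NRT)}

{(1, BOS, SFO), (11, ATL, BOS), (11, HND, BOS), (11, IAD, BOS), (11, SEA, BOS), (5, LAX, CDG), (8, LAX, NRT)}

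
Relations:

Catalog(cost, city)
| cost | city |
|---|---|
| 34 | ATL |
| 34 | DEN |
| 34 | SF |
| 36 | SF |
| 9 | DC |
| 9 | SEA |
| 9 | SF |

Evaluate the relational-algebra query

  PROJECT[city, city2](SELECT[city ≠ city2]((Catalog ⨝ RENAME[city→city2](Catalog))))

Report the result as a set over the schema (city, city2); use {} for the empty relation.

{(ATL, DEN), (ATL, SF), (DC, SEA), (DC, SF), (DEN, ATL), (DEN, SF), (SEA, DC), (SEA, SF), (SF, ATL), (SF, DC), (SF, DEN), (SF, SEA)}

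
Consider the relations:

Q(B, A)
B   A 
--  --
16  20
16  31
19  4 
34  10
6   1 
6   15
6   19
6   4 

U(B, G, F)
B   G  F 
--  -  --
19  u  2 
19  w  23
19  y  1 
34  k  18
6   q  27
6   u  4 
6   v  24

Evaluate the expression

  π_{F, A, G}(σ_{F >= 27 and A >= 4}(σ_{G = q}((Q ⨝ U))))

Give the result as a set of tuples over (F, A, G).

{(27, 15, q), (27, 19, q), (27, 4, q)}

Q ⋈ U (natural join on B): {(19, 4, u, 2), (19, 4, w, 23), (19, 4, y, 1), (34, 10, k, 18), (6, 1, q, 27), (6, 1, u, 4), (6, 1, v, 24), (6, 15, q, 27), (6, 15, u, 4), (6, 15, v, 24), (6, 19, q, 27), (6, 19, u, 4), (6, 19, v, 24), (6, 4, q, 27), (6, 4, u, 4), (6, 4, v, 24)}
σ[G = q]: keep tuples satisfying G = q → {(6, 1, q, 27), (6, 15, q, 27), (6, 19, q, 27), (6, 4, q, 27)}
σ[F >= 27 and A >= 4]: keep tuples satisfying F >= 27 and A >= 4 → {(6, 15, q, 27), (6, 19, q, 27), (6, 4, q, 27)}
Projecting to F, A, G: {(27, 15, q), (27, 19, q), (27, 4, q)}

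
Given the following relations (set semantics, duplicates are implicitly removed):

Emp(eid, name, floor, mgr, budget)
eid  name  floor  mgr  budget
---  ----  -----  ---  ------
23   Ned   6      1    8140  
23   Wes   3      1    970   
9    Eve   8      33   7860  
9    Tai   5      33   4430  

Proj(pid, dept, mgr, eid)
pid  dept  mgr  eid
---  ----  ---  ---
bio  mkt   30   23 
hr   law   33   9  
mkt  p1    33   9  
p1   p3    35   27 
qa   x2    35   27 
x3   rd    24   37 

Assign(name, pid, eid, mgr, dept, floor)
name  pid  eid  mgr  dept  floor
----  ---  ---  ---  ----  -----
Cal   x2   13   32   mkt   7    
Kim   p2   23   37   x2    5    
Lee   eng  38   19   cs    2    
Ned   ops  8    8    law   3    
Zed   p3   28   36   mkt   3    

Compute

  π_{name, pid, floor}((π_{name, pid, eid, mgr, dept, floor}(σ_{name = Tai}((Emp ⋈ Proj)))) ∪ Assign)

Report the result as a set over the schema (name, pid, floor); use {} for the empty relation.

Natural join on eid, mgr: {(9, Eve, 8, 33, 7860, hr, law), (9, Eve, 8, 33, 7860, mkt, p1), (9, Tai, 5, 33, 4430, hr, law), (9, Tai, 5, 33, 4430, mkt, p1)}
Apply σ_{name = Tai}; surviving tuples: {(9, Tai, 5, 33, 4430, hr, law), (9, Tai, 5, 33, 4430, mkt, p1)}
Keep only column(s) name, pid, eid, mgr, dept, floor: {(Tai, hr, 9, 33, law, 5), (Tai, mkt, 9, 33, p1, 5)}
Set union of the two operands is {(Cal, x2, 13, 32, mkt, 7), (Kim, p2, 23, 37, x2, 5), (Lee, eng, 38, 19, cs, 2), (Ned, ops, 8, 8, law, 3), (Tai, hr, 9, 33, law, 5), (Tai, mkt, 9, 33, p1, 5), (Zed, p3, 28, 36, mkt, 3)}.
Keep only column(s) name, pid, floor: {(Cal, x2, 7), (Kim, p2, 5), (Lee, eng, 2), (Ned, ops, 3), (Tai, hr, 5), (Tai, mkt, 5), (Zed, p3, 3)}

{(Cal, x2, 7), (Kim, p2, 5), (Lee, eng, 2), (Ned, ops, 3), (Tai, hr, 5), (Tai, mkt, 5), (Zed, p3, 3)}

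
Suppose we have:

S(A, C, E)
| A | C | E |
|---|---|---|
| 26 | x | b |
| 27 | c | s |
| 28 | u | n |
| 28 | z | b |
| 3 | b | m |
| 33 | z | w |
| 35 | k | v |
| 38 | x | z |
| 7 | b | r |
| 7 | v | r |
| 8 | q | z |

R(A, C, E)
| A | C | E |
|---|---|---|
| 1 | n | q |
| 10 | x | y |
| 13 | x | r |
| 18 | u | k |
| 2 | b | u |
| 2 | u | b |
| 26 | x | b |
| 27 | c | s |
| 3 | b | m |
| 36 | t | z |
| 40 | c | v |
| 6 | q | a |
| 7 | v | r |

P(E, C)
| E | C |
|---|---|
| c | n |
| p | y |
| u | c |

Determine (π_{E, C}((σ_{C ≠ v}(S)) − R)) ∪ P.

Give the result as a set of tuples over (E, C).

Selection C ≠ v: {(26, x, b), (27, c, s), (28, u, n), (28, z, b), (3, b, m), (33, z, w), (35, k, v), (38, x, z), (7, b, r), (8, q, z)}
Taking the difference: {(28, u, n), (28, z, b), (33, z, w), (35, k, v), (38, x, z), (7, b, r), (8, q, z)}
Keep only column(s) E, C: {(b, z), (n, u), (r, b), (v, k), (w, z), (z, q), (z, x)}
Taking the union: {(b, z), (c, n), (n, u), (p, y), (r, b), (u, c), (v, k), (w, z), (z, q), (z, x)}

{(b, z), (c, n), (n, u), (p, y), (r, b), (u, c), (v, k), (w, z), (z, q), (z, x)}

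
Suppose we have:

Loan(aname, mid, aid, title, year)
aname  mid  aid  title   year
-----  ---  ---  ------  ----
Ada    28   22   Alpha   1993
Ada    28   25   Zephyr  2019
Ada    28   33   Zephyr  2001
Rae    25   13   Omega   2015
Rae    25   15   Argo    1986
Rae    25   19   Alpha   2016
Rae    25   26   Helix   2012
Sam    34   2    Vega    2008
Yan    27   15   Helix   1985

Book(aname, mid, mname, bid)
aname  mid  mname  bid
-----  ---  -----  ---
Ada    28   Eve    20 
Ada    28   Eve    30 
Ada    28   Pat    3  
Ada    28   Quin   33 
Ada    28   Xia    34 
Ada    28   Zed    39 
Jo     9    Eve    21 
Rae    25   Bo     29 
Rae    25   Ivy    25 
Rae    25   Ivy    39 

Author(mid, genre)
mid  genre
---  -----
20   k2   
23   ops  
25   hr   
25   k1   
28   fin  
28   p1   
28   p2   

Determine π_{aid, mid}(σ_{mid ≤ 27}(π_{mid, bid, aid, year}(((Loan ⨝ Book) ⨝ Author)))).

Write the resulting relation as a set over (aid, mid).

{(13, 25), (15, 25), (19, 25), (26, 25)}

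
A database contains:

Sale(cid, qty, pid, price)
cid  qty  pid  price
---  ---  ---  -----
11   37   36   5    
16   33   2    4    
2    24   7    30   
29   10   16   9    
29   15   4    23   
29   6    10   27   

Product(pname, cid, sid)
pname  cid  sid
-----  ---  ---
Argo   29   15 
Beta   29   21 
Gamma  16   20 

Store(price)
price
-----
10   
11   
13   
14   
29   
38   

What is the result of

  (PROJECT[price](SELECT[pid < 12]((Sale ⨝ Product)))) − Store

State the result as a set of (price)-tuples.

{23, 27, 4}

Joining Sale and Product on cid yields {(16, 33, 2, 4, Gamma, 20), (29, 10, 16, 9, Argo, 15), (29, 10, 16, 9, Beta, 21), (29, 15, 4, 23, Argo, 15), (29, 15, 4, 23, Beta, 21), (29, 6, 10, 27, Argo, 15), (29, 6, 10, 27, Beta, 21)}.
σ[pid < 12]: keep tuples satisfying pid < 12 → {(16, 33, 2, 4, Gamma, 20), (29, 15, 4, 23, Argo, 15), (29, 15, 4, 23, Beta, 21), (29, 6, 10, 27, Argo, 15), (29, 6, 10, 27, Beta, 21)}
π[price]: project onto (price) (2 duplicate(s) eliminated) → {23, 27, 4}
Difference: {23, 27, 4} with {10, 11, 13, 14, 29, 38} → {23, 27, 4}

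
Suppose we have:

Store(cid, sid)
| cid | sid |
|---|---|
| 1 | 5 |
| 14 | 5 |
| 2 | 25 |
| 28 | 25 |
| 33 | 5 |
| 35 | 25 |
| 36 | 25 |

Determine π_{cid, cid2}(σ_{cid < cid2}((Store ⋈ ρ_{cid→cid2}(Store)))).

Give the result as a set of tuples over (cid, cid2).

ρ[cid→cid2]: schema becomes (cid2, sid); tuples unchanged.
Store ⋈ ρ_{cid→cid2}(Store) (natural join on sid): {(1, 5, 1), (1, 5, 14), (1, 5, 33), (14, 5, 1), (14, 5, 14), (14, 5, 33), (2, 25, 2), (2, 25, 28), (2, 25, 35), (2, 25, 36), (28, 25, 2), (28, 25, 28), (28, 25, 35), (28, 25, 36), (33, 5, 1), (33, 5, 14), (33, 5, 33), (35, 25, 2), (35, 25, 28), (35, 25, 35), (35, 25, 36), (36, 25, 2), (36, 25, 28), (36, 25, 35), (36, 25, 36)}
Apply σ_{cid < cid2}; surviving tuples: {(1, 5, 14), (1, 5, 33), (14, 5, 33), (2, 25, 28), (2, 25, 35), (2, 25, 36), (28, 25, 35), (28, 25, 36), (35, 25, 36)}
Keep only column(s) cid, cid2: {(1, 14), (1, 33), (14, 33), (2, 28), (2, 35), (2, 36), (28, 35), (28, 36), (35, 36)}

{(1, 14), (1, 33), (14, 33), (2, 28), (2, 35), (2, 36), (28, 35), (28, 36), (35, 36)}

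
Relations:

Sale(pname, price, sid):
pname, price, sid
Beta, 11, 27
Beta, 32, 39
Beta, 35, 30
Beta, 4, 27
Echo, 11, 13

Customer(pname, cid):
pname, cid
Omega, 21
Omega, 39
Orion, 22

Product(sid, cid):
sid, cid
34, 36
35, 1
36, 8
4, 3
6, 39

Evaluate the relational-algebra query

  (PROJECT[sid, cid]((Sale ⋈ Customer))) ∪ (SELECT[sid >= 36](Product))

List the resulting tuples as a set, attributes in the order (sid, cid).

Joining Sale and Customer on pname yields {}.
Keep only column(s) sid, cid: {}
σ[sid >= 36]: keep tuples satisfying sid >= 36 → {(36, 8)}
Union: {} with {(36, 8)} → {(36, 8)}

{(36, 8)}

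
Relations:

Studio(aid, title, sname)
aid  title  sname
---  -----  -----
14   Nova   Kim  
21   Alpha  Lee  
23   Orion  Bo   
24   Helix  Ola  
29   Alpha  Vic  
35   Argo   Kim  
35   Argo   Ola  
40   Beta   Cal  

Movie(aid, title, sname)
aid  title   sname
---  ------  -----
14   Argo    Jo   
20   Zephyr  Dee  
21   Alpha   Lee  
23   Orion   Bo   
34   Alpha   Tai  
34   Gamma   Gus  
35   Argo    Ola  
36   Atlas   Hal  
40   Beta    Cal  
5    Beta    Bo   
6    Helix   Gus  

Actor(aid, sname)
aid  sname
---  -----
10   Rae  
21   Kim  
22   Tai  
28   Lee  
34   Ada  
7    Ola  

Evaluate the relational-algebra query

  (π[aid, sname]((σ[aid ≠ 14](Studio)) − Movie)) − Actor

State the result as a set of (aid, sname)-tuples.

Filtering on aid ≠ 14 leaves {(21, Alpha, Lee), (23, Orion, Bo), (24, Helix, Ola), (29, Alpha, Vic), (35, Argo, Kim), (35, Argo, Ola), (40, Beta, Cal)}.
Taking the difference: {(24, Helix, Ola), (29, Alpha, Vic), (35, Argo, Kim)}
Keep only column(s) aid, sname: {(24, Ola), (29, Vic), (35, Kim)}
Taking the difference: {(24, Ola), (29, Vic), (35, Kim)}

{(24, Ola), (29, Vic), (35, Kim)}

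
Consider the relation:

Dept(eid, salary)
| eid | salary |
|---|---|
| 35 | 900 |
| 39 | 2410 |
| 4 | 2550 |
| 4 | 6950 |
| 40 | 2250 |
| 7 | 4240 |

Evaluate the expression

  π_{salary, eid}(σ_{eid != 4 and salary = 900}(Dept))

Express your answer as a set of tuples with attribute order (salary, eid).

Apply σ_{eid != 4 and salary = 900}; surviving tuples: {(35, 900)}
Keep only column(s) salary, eid: {(900, 35)}

{(900, 35)}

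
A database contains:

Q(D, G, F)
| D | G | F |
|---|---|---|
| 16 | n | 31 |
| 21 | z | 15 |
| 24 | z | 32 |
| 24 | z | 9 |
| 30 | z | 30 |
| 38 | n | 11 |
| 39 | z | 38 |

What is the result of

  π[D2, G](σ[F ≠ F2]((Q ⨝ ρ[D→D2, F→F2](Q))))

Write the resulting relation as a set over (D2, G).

{(16, n), (21, z), (24, z), (30, z), (38, n), (39, z)}

ρ[D→D2, F→F2]: schema becomes (D2, G, F2); tuples unchanged.
Natural join on G: {(16, n, 31, 16, 31), (16, n, 31, 38, 11), (21, z, 15, 21, 15), (21, z, 15, 24, 32), (21, z, 15, 24, 9), (21, z, 15, 30, 30), (21, z, 15, 39, 38), (24, z, 32, 21, 15), (24, z, 32, 24, 32), (24, z, 32, 24, 9), (24, z, 32, 30, 30), (24, z, 32, 39, 38), (24, z, 9, 21, 15), (24, z, 9, 24, 32), (24, z, 9, 24, 9), (24, z, 9, 30, 30), (24, z, 9, 39, 38), (30, z, 30, 21, 15), (30, z, 30, 24, 32), (30, z, 30, 24, 9), (30, z, 30, 30, 30), (30, z, 30, 39, 38), (38, n, 11, 16, 31), (38, n, 11, 38, 11), (39, z, 38, 21, 15), (39, z, 38, 24, 32), (39, z, 38, 24, 9), (39, z, 38, 30, 30), (39, z, 38, 39, 38)}
Filtering on F ≠ F2 leaves {(16, n, 31, 38, 11), (21, z, 15, 24, 32), (21, z, 15, 24, 9), (21, z, 15, 30, 30), (21, z, 15, 39, 38), (24, z, 32, 21, 15), (24, z, 32, 24, 9), (24, z, 32, 30, 30), (24, z, 32, 39, 38), (24, z, 9, 21, 15), (24, z, 9, 24, 32), (24, z, 9, 30, 30), (24, z, 9, 39, 38), (30, z, 30, 21, 15), (30, z, 30, 24, 32), (30, z, 30, 24, 9), (30, z, 30, 39, 38), (38, n, 11, 16, 31), (39, z, 38, 21, 15), (39, z, 38, 24, 32), (39, z, 38, 24, 9), (39, z, 38, 30, 30)}.
Keep only column(s) D2, G (16 duplicate(s) eliminated): {(16, n), (21, z), (24, z), (30, z), (38, n), (39, z)}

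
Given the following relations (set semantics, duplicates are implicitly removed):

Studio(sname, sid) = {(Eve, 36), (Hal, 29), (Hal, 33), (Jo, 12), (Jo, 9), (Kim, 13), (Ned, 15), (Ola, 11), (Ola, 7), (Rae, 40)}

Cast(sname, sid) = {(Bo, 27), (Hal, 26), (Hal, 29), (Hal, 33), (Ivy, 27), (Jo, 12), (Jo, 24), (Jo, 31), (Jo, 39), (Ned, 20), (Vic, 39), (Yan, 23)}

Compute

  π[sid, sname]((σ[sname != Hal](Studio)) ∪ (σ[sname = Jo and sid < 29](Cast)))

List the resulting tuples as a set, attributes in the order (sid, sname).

Selection sname != Hal: {(Eve, 36), (Jo, 12), (Jo, 9), (Kim, 13), (Ned, 15), (Ola, 11), (Ola, 7), (Rae, 40)}
Selection sname = Jo and sid < 29: {(Jo, 12), (Jo, 24)}
Union: {(Eve, 36), (Jo, 12), (Jo, 9), (Kim, 13), (Ned, 15), (Ola, 11), (Ola, 7), (Rae, 40)} with {(Jo, 12), (Jo, 24)} → {(Eve, 36), (Jo, 12), (Jo, 24), (Jo, 9), (Kim, 13), (Ned, 15), (Ola, 11), (Ola, 7), (Rae, 40)}
π[sid, sname]: project onto (sid, sname) → {(11, Ola), (12, Jo), (13, Kim), (15, Ned), (24, Jo), (36, Eve), (40, Rae), (7, Ola), (9, Jo)}

{(11, Ola), (12, Jo), (13, Kim), (15, Ned), (24, Jo), (36, Eve), (40, Rae), (7, Ola), (9, Jo)}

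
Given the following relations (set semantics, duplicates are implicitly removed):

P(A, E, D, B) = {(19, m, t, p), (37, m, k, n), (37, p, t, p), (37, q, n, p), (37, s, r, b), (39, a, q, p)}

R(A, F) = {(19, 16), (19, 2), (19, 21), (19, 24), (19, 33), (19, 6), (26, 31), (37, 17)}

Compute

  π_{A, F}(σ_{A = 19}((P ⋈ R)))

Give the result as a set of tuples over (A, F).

{(19, 16), (19, 2), (19, 21), (19, 24), (19, 33), (19, 6)}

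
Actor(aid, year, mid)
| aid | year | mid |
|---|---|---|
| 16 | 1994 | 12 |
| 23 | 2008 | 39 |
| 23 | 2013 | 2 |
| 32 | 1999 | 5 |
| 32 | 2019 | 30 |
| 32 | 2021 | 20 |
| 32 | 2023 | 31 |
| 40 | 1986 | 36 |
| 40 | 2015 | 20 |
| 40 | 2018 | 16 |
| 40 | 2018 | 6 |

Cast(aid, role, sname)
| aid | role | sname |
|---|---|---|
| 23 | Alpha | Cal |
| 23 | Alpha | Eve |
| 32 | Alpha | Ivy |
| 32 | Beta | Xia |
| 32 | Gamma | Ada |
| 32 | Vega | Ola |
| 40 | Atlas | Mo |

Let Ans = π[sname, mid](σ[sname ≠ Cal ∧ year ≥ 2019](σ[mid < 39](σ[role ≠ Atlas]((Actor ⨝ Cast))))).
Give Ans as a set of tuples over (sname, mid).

{(Ada, 20), (Ada, 30), (Ada, 31), (Ivy, 20), (Ivy, 30), (Ivy, 31), (Ola, 20), (Ola, 30), (Ola, 31), (Xia, 20), (Xia, 30), (Xia, 31)}

Natural join on aid: {(23, 2008, 39, Alpha, Cal), (23, 2008, 39, Alpha, Eve), (23, 2013, 2, Alpha, Cal), (23, 2013, 2, Alpha, Eve), (32, 1999, 5, Alpha, Ivy), (32, 1999, 5, Beta, Xia), (32, 1999, 5, Gamma, Ada), (32, 1999, 5, Vega, Ola), (32, 2019, 30, Alpha, Ivy), (32, 2019, 30, Beta, Xia), (32, 2019, 30, Gamma, Ada), (32, 2019, 30, Vega, Ola), (32, 2021, 20, Alpha, Ivy), (32, 2021, 20, Beta, Xia), (32, 2021, 20, Gamma, Ada), (32, 2021, 20, Vega, Ola), (32, 2023, 31, Alpha, Ivy), (32, 2023, 31, Beta, Xia), (32, 2023, 31, Gamma, Ada), (32, 2023, 31, Vega, Ola), (40, 1986, 36, Atlas, Mo), (40, 2015, 20, Atlas, Mo), (40, 2018, 16, Atlas, Mo), (40, 2018, 6, Atlas, Mo)}
Selection role ≠ Atlas: {(23, 2008, 39, Alpha, Cal), (23, 2008, 39, Alpha, Eve), (23, 2013, 2, Alpha, Cal), (23, 2013, 2, Alpha, Eve), (32, 1999, 5, Alpha, Ivy), (32, 1999, 5, Beta, Xia), (32, 1999, 5, Gamma, Ada), (32, 1999, 5, Vega, Ola), (32, 2019, 30, Alpha, Ivy), (32, 2019, 30, Beta, Xia), (32, 2019, 30, Gamma, Ada), (32, 2019, 30, Vega, Ola), (32, 2021, 20, Alpha, Ivy), (32, 2021, 20, Beta, Xia), (32, 2021, 20, Gamma, Ada), (32, 2021, 20, Vega, Ola), (32, 2023, 31, Alpha, Ivy), (32, 2023, 31, Beta, Xia), (32, 2023, 31, Gamma, Ada), (32, 2023, 31, Vega, Ola)}
Selection mid < 39: {(23, 2013, 2, Alpha, Cal), (23, 2013, 2, Alpha, Eve), (32, 1999, 5, Alpha, Ivy), (32, 1999, 5, Beta, Xia), (32, 1999, 5, Gamma, Ada), (32, 1999, 5, Vega, Ola), (32, 2019, 30, Alpha, Ivy), (32, 2019, 30, Beta, Xia), (32, 2019, 30, Gamma, Ada), (32, 2019, 30, Vega, Ola), (32, 2021, 20, Alpha, Ivy), (32, 2021, 20, Beta, Xia), (32, 2021, 20, Gamma, Ada), (32, 2021, 20, Vega, Ola), (32, 2023, 31, Alpha, Ivy), (32, 2023, 31, Beta, Xia), (32, 2023, 31, Gamma, Ada), (32, 2023, 31, Vega, Ola)}
Selection sname ≠ Cal ∧ year ≥ 2019: {(32, 2019, 30, Alpha, Ivy), (32, 2019, 30, Beta, Xia), (32, 2019, 30, Gamma, Ada), (32, 2019, 30, Vega, Ola), (32, 2021, 20, Alpha, Ivy), (32, 2021, 20, Beta, Xia), (32, 2021, 20, Gamma, Ada), (32, 2021, 20, Vega, Ola), (32, 2023, 31, Alpha, Ivy), (32, 2023, 31, Beta, Xia), (32, 2023, 31, Gamma, Ada), (32, 2023, 31, Vega, Ola)}
π_{sname, mid} gives {(Ada, 20), (Ada, 30), (Ada, 31), (Ivy, 20), (Ivy, 30), (Ivy, 31), (Ola, 20), (Ola, 30), (Ola, 31), (Xia, 20), (Xia, 30), (Xia, 31)}.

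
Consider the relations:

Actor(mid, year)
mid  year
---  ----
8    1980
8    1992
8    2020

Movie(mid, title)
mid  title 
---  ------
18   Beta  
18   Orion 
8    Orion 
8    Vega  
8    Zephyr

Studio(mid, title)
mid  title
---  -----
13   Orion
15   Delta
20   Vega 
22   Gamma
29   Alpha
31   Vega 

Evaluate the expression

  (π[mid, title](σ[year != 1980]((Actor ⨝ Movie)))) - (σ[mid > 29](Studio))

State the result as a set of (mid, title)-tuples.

{(8, Orion), (8, Vega), (8, Zephyr)}

Natural join on mid: {(8, 1980, Orion), (8, 1980, Vega), (8, 1980, Zephyr), (8, 1992, Orion), (8, 1992, Vega), (8, 1992, Zephyr), (8, 2020, Orion), (8, 2020, Vega), (8, 2020, Zephyr)}
Filtering on year != 1980 leaves {(8, 1992, Orion), (8, 1992, Vega), (8, 1992, Zephyr), (8, 2020, Orion), (8, 2020, Vega), (8, 2020, Zephyr)}.
Projecting to mid, title (3 duplicate(s) eliminated): {(8, Orion), (8, Vega), (8, Zephyr)}
Filtering on mid > 29 leaves {(31, Vega)}.
Set difference of the two operands is {(8, Orion), (8, Vega), (8, Zephyr)}.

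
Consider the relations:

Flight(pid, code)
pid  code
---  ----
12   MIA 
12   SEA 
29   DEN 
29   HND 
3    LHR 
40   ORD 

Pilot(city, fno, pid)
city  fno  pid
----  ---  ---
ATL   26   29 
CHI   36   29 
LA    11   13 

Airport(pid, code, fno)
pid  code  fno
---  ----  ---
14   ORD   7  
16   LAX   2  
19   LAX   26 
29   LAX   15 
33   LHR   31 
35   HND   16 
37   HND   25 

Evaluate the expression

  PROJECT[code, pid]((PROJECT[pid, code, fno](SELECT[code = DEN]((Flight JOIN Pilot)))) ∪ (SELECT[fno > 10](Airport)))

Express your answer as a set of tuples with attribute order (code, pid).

{(DEN, 29), (HND, 35), (HND, 37), (LAX, 19), (LAX, 29), (LHR, 33)}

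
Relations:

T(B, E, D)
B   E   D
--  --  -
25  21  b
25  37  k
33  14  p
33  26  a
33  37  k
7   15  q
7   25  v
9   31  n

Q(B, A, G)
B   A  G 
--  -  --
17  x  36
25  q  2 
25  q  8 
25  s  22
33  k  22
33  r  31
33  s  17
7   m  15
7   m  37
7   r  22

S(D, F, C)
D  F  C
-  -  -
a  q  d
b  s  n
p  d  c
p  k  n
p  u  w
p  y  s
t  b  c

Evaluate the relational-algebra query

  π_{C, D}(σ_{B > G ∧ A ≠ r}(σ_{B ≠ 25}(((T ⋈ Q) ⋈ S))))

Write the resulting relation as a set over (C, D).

T ⋈ Q (natural join on B): {(25, 21, b, q, 2), (25, 21, b, q, 8), (25, 21, b, s, 22), (25, 37, k, q, 2), (25, 37, k, q, 8), (25, 37, k, s, 22), (33, 14, p, k, 22), (33, 14, p, r, 31), (33, 14, p, s, 17), (33, 26, a, k, 22), (33, 26, a, r, 31), (33, 26, a, s, 17), (33, 37, k, k, 22), (33, 37, k, r, 31), (33, 37, k, s, 17), (7, 15, q, m, 15), (7, 15, q, m, 37), (7, 15, q, r, 22), (7, 25, v, m, 15), (7, 25, v, m, 37), (7, 25, v, r, 22)}
(T ⋈ Q) ⋈ S (natural join on D): {(25, 21, b, q, 2, s, n), (25, 21, b, q, 8, s, n), (25, 21, b, s, 22, s, n), (33, 14, p, k, 22, d, c), (33, 14, p, k, 22, k, n), (33, 14, p, k, 22, u, w), (33, 14, p, k, 22, y, s), (33, 14, p, r, 31, d, c), (33, 14, p, r, 31, k, n), (33, 14, p, r, 31, u, w), (33, 14, p, r, 31, y, s), (33, 14, p, s, 17, d, c), (33, 14, p, s, 17, k, n), (33, 14, p, s, 17, u, w), (33, 14, p, s, 17, y, s), (33, 26, a, k, 22, q, d), (33, 26, a, r, 31, q, d), (33, 26, a, s, 17, q, d)}
σ[B ≠ 25]: keep tuples satisfying B ≠ 25 → {(33, 14, p, k, 22, d, c), (33, 14, p, k, 22, k, n), (33, 14, p, k, 22, u, w), (33, 14, p, k, 22, y, s), (33, 14, p, r, 31, d, c), (33, 14, p, r, 31, k, n), (33, 14, p, r, 31, u, w), (33, 14, p, r, 31, y, s), (33, 14, p, s, 17, d, c), (33, 14, p, s, 17, k, n), (33, 14, p, s, 17, u, w), (33, 14, p, s, 17, y, s), (33, 26, a, k, 22, q, d), (33, 26, a, r, 31, q, d), (33, 26, a, s, 17, q, d)}
σ[B > G ∧ A ≠ r]: keep tuples satisfying B > G ∧ A ≠ r → {(33, 14, p, k, 22, d, c), (33, 14, p, k, 22, k, n), (33, 14, p, k, 22, u, w), (33, 14, p, k, 22, y, s), (33, 14, p, s, 17, d, c), (33, 14, p, s, 17, k, n), (33, 14, p, s, 17, u, w), (33, 14, p, s, 17, y, s), (33, 26, a, k, 22, q, d), (33, 26, a, s, 17, q, d)}
π_{C, D} gives {(c, p), (d, a), (n, p), (s, p), (w, p)} (5 duplicate(s) eliminated).

{(c, p), (d, a), (n, p), (s, p), (w, p)}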